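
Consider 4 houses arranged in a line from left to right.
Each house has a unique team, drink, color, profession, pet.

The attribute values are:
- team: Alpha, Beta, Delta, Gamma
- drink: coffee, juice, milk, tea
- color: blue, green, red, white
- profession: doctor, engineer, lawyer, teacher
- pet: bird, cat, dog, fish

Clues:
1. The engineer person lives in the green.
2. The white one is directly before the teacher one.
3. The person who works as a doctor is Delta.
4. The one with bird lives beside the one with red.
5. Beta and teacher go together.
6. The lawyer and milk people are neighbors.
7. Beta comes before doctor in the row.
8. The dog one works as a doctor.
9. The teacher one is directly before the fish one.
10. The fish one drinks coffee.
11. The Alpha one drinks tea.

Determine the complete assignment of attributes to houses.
Solution:

House | Team | Drink | Color | Profession | Pet
-----------------------------------------------
  1   | Alpha | tea | white | lawyer | bird
  2   | Beta | milk | red | teacher | cat
  3   | Gamma | coffee | green | engineer | fish
  4   | Delta | juice | blue | doctor | dog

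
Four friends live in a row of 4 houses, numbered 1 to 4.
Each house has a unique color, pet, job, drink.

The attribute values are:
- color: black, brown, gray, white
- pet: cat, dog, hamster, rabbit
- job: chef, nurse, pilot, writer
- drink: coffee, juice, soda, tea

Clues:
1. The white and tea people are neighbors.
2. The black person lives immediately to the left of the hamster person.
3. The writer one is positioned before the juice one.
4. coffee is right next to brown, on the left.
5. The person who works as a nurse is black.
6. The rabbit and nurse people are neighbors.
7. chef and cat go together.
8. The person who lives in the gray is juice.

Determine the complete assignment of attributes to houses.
Solution:

House | Color | Pet | Job | Drink
---------------------------------
  1   | white | cat | chef | coffee
  2   | brown | rabbit | writer | tea
  3   | black | dog | nurse | soda
  4   | gray | hamster | pilot | juice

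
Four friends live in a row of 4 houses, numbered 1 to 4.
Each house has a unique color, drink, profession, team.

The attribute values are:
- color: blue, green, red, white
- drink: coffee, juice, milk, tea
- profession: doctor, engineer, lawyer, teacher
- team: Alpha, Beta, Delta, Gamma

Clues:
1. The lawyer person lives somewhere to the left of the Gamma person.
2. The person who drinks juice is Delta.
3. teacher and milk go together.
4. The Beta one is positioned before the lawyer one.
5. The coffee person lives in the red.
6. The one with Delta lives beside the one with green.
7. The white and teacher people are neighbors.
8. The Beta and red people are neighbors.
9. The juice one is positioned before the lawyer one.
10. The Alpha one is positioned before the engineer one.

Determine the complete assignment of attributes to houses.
Solution:

House | Color | Drink | Profession | Team
-----------------------------------------
  1   | white | juice | doctor | Delta
  2   | green | milk | teacher | Beta
  3   | red | coffee | lawyer | Alpha
  4   | blue | tea | engineer | Gamma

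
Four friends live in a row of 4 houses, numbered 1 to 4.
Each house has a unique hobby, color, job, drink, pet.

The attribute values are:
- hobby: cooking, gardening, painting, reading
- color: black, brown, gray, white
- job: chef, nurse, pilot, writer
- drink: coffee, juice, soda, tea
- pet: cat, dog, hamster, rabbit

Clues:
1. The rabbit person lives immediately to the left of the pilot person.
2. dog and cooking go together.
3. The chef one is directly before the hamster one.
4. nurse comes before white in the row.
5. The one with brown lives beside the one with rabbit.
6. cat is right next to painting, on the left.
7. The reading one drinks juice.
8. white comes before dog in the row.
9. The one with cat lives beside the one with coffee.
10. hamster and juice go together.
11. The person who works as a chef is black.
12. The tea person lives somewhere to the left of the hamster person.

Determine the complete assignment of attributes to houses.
Solution:

House | Hobby | Color | Job | Drink | Pet
-----------------------------------------
  1   | gardening | brown | nurse | tea | cat
  2   | painting | black | chef | coffee | rabbit
  3   | reading | white | pilot | juice | hamster
  4   | cooking | gray | writer | soda | dog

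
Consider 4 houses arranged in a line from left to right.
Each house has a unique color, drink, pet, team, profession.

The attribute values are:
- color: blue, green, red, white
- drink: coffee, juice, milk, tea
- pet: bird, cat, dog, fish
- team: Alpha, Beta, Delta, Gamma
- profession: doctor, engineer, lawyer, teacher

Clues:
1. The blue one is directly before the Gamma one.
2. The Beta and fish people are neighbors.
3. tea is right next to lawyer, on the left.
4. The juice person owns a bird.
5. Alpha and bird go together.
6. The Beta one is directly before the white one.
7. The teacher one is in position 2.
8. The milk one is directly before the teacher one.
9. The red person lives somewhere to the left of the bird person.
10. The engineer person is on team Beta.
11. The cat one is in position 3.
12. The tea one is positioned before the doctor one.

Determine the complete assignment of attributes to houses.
Solution:

House | Color | Drink | Pet | Team | Profession
-----------------------------------------------
  1   | blue | milk | dog | Beta | engineer
  2   | white | tea | fish | Gamma | teacher
  3   | red | coffee | cat | Delta | lawyer
  4   | green | juice | bird | Alpha | doctor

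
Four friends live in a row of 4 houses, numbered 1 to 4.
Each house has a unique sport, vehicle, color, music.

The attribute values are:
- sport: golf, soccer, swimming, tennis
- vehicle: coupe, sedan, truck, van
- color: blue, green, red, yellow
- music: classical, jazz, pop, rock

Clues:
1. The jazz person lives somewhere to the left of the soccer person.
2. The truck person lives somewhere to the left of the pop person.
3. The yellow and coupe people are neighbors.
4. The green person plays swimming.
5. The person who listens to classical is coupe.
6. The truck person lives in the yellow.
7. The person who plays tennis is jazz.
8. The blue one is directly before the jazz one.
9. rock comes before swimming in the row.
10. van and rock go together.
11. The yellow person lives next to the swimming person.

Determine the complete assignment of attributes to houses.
Solution:

House | Sport | Vehicle | Color | Music
---------------------------------------
  1   | golf | van | blue | rock
  2   | tennis | truck | yellow | jazz
  3   | swimming | coupe | green | classical
  4   | soccer | sedan | red | pop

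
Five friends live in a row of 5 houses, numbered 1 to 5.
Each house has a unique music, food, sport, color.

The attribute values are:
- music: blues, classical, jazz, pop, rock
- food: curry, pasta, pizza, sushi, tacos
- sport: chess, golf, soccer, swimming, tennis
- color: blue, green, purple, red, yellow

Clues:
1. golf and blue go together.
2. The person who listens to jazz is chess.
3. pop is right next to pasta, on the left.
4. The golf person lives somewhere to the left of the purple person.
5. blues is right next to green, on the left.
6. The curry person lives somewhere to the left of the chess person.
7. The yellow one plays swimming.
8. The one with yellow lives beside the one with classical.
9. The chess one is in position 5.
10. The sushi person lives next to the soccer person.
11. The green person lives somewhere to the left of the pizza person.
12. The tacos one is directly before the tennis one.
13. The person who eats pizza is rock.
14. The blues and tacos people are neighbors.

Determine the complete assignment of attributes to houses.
Solution:

House | Music | Food | Sport | Color
------------------------------------
  1   | blues | sushi | swimming | yellow
  2   | classical | tacos | soccer | green
  3   | rock | pizza | tennis | red
  4   | pop | curry | golf | blue
  5   | jazz | pasta | chess | purple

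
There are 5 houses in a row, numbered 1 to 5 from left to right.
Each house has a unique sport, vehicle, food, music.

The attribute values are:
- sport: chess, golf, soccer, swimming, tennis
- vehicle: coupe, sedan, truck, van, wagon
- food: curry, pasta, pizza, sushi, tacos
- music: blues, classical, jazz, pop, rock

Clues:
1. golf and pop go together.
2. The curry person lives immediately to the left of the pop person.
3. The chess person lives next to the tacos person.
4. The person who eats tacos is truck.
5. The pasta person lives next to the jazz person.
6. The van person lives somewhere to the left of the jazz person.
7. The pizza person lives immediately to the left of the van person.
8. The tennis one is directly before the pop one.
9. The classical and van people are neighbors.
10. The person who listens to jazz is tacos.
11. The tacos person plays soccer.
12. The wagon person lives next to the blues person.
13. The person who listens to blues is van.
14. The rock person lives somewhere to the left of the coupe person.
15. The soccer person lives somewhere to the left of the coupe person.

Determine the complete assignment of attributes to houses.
Solution:

House | Sport | Vehicle | Food | Music
--------------------------------------
  1   | swimming | wagon | pizza | classical
  2   | chess | van | pasta | blues
  3   | soccer | truck | tacos | jazz
  4   | tennis | sedan | curry | rock
  5   | golf | coupe | sushi | pop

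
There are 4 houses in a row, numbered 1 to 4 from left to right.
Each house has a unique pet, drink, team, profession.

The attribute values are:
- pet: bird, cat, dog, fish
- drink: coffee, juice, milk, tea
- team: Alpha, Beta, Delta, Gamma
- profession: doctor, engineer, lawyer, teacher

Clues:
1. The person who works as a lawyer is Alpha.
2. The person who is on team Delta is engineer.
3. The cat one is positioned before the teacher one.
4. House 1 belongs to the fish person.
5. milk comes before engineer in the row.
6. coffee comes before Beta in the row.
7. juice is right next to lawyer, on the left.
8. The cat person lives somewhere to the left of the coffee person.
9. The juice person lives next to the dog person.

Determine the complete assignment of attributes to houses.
Solution:

House | Pet | Drink | Team | Profession
---------------------------------------
  1   | fish | milk | Gamma | doctor
  2   | cat | juice | Delta | engineer
  3   | dog | coffee | Alpha | lawyer
  4   | bird | tea | Beta | teacher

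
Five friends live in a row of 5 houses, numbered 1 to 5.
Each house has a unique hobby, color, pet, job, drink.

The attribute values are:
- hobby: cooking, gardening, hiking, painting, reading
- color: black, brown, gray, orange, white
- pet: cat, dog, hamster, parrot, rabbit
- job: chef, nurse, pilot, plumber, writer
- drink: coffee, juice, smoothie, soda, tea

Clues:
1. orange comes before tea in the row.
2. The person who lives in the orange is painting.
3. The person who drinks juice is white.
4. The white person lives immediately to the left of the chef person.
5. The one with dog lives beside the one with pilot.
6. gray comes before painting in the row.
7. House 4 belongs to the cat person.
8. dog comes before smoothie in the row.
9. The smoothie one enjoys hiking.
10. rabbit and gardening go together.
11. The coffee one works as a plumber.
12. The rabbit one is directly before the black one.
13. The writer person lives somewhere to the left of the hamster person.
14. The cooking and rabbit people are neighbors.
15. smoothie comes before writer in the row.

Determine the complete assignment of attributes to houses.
Solution:

House | Hobby | Color | Pet | Job | Drink
-----------------------------------------
  1   | cooking | gray | dog | plumber | coffee
  2   | gardening | white | rabbit | pilot | juice
  3   | hiking | black | parrot | chef | smoothie
  4   | painting | orange | cat | writer | soda
  5   | reading | brown | hamster | nurse | tea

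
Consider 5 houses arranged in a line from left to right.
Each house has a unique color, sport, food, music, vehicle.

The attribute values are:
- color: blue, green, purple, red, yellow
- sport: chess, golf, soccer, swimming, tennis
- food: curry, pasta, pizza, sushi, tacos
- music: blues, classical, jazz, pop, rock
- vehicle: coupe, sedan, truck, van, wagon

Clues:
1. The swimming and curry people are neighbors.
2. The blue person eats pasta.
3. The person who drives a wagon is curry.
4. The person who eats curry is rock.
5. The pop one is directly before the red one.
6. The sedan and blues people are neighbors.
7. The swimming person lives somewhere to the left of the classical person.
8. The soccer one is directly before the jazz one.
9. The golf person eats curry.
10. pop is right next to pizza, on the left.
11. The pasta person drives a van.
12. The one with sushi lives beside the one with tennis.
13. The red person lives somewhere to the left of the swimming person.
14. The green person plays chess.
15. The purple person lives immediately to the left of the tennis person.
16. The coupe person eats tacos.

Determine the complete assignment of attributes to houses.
Solution:

House | Color | Sport | Food | Music | Vehicle
----------------------------------------------
  1   | purple | soccer | sushi | pop | truck
  2   | red | tennis | pizza | jazz | sedan
  3   | blue | swimming | pasta | blues | van
  4   | yellow | golf | curry | rock | wagon
  5   | green | chess | tacos | classical | coupe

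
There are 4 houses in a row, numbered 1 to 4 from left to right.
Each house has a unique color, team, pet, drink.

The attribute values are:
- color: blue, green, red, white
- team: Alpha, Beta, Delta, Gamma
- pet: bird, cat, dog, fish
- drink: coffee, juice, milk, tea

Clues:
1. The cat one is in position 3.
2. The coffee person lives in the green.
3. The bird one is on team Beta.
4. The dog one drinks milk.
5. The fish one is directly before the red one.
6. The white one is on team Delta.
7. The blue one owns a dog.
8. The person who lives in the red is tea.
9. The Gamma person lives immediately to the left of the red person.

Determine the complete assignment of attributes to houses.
Solution:

House | Color | Team | Pet | Drink
----------------------------------
  1   | green | Gamma | fish | coffee
  2   | red | Beta | bird | tea
  3   | white | Delta | cat | juice
  4   | blue | Alpha | dog | milk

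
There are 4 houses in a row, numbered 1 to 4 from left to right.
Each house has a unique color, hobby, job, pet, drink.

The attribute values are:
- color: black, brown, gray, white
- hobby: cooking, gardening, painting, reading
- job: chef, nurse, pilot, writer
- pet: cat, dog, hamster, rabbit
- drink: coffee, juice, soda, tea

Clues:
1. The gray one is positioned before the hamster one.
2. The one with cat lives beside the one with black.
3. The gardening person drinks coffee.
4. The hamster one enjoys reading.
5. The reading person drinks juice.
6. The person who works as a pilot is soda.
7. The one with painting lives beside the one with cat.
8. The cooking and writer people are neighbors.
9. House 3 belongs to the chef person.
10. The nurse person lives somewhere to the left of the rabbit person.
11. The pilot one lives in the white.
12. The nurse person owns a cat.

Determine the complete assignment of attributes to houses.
Solution:

House | Color | Hobby | Job | Pet | Drink
-----------------------------------------
  1   | white | painting | pilot | dog | soda
  2   | gray | gardening | nurse | cat | coffee
  3   | black | cooking | chef | rabbit | tea
  4   | brown | reading | writer | hamster | juice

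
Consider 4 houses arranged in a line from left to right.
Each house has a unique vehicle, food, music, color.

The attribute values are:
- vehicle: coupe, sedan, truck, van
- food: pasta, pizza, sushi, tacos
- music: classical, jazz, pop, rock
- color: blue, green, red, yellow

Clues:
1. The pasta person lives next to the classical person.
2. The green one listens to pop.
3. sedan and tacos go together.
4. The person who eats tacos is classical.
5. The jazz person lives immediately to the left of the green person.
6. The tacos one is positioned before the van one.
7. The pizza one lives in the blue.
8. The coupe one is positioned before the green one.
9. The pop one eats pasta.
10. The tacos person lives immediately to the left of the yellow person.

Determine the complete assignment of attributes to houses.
Solution:

House | Vehicle | Food | Music | Color
--------------------------------------
  1   | coupe | pizza | jazz | blue
  2   | truck | pasta | pop | green
  3   | sedan | tacos | classical | red
  4   | van | sushi | rock | yellow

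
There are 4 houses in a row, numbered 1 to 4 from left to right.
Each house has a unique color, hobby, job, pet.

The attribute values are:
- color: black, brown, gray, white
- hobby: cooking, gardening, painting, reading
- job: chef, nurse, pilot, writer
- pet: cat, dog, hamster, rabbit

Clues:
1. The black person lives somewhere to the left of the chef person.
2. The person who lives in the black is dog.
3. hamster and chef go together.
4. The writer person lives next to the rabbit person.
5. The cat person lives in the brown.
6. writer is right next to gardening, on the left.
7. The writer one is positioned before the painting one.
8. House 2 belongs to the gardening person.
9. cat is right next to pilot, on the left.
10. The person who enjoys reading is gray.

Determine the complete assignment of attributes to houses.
Solution:

House | Color | Hobby | Job | Pet
---------------------------------
  1   | brown | cooking | writer | cat
  2   | white | gardening | pilot | rabbit
  3   | black | painting | nurse | dog
  4   | gray | reading | chef | hamster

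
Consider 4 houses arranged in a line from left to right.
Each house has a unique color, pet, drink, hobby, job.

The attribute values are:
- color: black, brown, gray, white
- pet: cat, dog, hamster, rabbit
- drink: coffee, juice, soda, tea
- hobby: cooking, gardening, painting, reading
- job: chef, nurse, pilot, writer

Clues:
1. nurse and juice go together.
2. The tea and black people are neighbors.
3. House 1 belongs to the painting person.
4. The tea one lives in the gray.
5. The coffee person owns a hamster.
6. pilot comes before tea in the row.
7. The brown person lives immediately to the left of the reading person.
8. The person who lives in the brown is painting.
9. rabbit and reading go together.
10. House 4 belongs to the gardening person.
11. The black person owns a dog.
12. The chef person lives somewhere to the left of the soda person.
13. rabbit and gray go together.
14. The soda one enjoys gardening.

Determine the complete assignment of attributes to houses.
Solution:

House | Color | Pet | Drink | Hobby | Job
-----------------------------------------
  1   | brown | hamster | coffee | painting | pilot
  2   | gray | rabbit | tea | reading | chef
  3   | black | dog | juice | cooking | nurse
  4   | white | cat | soda | gardening | writer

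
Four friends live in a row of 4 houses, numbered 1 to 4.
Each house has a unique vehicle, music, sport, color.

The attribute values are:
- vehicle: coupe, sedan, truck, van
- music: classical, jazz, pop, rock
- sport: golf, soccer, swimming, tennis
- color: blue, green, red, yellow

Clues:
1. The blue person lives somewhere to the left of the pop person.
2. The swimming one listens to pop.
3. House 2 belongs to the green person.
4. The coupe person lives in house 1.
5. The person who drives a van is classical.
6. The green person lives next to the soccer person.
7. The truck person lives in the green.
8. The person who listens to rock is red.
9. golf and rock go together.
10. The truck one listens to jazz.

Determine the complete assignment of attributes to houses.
Solution:

House | Vehicle | Music | Sport | Color
---------------------------------------
  1   | coupe | rock | golf | red
  2   | truck | jazz | tennis | green
  3   | van | classical | soccer | blue
  4   | sedan | pop | swimming | yellow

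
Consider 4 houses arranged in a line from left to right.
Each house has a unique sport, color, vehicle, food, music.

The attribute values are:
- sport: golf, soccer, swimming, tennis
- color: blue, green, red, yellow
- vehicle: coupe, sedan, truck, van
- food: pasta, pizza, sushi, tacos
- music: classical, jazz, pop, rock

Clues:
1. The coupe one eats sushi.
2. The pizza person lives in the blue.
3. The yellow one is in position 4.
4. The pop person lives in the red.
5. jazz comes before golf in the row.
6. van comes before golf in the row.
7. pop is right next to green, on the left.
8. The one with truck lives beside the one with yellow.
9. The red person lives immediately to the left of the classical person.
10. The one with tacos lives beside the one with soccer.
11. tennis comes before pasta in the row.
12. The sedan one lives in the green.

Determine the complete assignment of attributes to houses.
Solution:

House | Sport | Color | Vehicle | Food | Music
----------------------------------------------
  1   | tennis | red | van | tacos | pop
  2   | soccer | green | sedan | pasta | classical
  3   | swimming | blue | truck | pizza | jazz
  4   | golf | yellow | coupe | sushi | rock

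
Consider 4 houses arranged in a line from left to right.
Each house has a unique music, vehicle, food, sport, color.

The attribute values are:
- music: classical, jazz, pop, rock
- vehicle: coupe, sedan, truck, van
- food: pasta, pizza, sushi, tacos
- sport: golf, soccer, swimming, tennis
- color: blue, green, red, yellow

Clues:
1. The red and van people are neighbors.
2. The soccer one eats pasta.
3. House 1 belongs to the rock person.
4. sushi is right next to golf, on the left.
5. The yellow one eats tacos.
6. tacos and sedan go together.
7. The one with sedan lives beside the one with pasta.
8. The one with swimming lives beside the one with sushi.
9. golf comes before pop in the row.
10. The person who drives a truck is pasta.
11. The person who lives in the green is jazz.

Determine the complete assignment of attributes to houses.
Solution:

House | Music | Vehicle | Food | Sport | Color
----------------------------------------------
  1   | rock | coupe | pizza | swimming | red
  2   | jazz | van | sushi | tennis | green
  3   | classical | sedan | tacos | golf | yellow
  4   | pop | truck | pasta | soccer | blue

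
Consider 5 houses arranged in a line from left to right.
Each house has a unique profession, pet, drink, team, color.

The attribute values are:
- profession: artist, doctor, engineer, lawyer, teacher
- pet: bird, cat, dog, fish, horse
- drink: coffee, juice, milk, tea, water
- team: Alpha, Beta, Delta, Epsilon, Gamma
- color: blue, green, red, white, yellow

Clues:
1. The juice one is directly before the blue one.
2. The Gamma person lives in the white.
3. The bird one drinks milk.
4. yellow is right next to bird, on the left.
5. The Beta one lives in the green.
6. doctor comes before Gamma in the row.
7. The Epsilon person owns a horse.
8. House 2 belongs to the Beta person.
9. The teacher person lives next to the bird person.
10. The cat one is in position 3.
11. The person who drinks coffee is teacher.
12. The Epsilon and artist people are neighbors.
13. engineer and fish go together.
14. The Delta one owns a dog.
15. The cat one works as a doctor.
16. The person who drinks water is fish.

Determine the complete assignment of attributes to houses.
Solution:

House | Profession | Pet | Drink | Team | Color
-----------------------------------------------
  1   | teacher | horse | coffee | Epsilon | yellow
  2   | artist | bird | milk | Beta | green
  3   | doctor | cat | juice | Alpha | red
  4   | lawyer | dog | tea | Delta | blue
  5   | engineer | fish | water | Gamma | white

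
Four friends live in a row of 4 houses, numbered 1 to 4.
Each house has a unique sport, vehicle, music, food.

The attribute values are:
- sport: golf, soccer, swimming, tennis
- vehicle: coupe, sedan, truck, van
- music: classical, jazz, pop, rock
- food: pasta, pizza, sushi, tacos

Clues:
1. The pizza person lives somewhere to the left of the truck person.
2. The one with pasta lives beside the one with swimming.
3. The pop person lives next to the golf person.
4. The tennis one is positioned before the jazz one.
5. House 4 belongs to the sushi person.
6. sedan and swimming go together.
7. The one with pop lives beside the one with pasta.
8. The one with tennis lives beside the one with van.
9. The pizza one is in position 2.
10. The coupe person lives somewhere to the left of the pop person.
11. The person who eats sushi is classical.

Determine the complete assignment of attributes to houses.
Solution:

House | Sport | Vehicle | Music | Food
--------------------------------------
  1   | tennis | coupe | rock | tacos
  2   | soccer | van | pop | pizza
  3   | golf | truck | jazz | pasta
  4   | swimming | sedan | classical | sushi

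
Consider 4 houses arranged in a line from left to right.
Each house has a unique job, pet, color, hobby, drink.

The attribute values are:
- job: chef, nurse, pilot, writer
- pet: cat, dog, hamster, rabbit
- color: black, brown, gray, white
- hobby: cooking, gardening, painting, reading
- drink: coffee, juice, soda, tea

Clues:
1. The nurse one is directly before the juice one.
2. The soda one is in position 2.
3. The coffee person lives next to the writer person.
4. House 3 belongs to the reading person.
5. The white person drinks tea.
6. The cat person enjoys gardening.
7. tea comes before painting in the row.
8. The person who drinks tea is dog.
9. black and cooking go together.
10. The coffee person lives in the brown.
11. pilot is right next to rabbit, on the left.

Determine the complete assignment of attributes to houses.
Solution:

House | Job | Pet | Color | Hobby | Drink
-----------------------------------------
  1   | pilot | cat | brown | gardening | coffee
  2   | writer | rabbit | black | cooking | soda
  3   | nurse | dog | white | reading | tea
  4   | chef | hamster | gray | painting | juice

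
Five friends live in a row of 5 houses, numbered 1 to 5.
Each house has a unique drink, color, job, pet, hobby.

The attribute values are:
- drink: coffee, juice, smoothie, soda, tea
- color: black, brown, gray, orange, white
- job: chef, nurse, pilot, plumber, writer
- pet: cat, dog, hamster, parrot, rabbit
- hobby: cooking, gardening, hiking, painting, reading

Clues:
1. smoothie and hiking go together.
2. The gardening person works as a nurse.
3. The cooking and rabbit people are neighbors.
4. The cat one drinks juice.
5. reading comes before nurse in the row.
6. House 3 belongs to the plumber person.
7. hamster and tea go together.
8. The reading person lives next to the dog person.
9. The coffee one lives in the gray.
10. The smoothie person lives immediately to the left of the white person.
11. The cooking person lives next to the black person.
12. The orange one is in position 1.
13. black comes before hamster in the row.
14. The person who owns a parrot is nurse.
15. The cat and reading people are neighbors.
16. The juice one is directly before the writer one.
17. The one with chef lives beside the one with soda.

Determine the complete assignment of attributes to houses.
Solution:

House | Drink | Color | Job | Pet | Hobby
-----------------------------------------
  1   | juice | orange | chef | cat | cooking
  2   | soda | black | writer | rabbit | reading
  3   | smoothie | brown | plumber | dog | hiking
  4   | tea | white | pilot | hamster | painting
  5   | coffee | gray | nurse | parrot | gardening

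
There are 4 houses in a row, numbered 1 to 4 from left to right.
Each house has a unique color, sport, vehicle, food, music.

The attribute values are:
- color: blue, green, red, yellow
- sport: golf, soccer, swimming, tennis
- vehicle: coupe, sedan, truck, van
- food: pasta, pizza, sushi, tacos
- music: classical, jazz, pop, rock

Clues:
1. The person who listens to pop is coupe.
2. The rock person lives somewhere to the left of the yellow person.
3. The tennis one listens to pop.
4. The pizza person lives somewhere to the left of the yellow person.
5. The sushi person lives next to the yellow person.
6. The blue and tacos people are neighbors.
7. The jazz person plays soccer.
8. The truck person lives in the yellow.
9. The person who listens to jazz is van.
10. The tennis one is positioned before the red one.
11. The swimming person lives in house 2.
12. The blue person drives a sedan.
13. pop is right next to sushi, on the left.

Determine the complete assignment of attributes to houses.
Solution:

House | Color | Sport | Vehicle | Food | Music
----------------------------------------------
  1   | green | tennis | coupe | pizza | pop
  2   | blue | swimming | sedan | sushi | rock
  3   | yellow | golf | truck | tacos | classical
  4   | red | soccer | van | pasta | jazz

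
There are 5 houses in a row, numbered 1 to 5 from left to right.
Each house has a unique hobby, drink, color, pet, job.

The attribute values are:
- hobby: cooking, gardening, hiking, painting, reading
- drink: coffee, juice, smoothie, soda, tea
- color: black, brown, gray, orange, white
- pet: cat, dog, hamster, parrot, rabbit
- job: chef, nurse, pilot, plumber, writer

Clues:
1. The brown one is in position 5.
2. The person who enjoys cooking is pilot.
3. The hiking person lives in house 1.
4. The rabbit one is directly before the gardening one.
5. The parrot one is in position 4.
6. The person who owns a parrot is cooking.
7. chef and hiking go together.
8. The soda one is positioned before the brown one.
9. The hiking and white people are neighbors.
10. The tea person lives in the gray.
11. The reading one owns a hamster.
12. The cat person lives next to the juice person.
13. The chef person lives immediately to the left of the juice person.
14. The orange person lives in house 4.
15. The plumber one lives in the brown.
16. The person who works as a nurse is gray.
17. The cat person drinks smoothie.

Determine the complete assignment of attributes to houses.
Solution:

House | Hobby | Drink | Color | Pet | Job
-----------------------------------------
  1   | hiking | smoothie | black | cat | chef
  2   | painting | juice | white | rabbit | writer
  3   | gardening | tea | gray | dog | nurse
  4   | cooking | soda | orange | parrot | pilot
  5   | reading | coffee | brown | hamster | plumber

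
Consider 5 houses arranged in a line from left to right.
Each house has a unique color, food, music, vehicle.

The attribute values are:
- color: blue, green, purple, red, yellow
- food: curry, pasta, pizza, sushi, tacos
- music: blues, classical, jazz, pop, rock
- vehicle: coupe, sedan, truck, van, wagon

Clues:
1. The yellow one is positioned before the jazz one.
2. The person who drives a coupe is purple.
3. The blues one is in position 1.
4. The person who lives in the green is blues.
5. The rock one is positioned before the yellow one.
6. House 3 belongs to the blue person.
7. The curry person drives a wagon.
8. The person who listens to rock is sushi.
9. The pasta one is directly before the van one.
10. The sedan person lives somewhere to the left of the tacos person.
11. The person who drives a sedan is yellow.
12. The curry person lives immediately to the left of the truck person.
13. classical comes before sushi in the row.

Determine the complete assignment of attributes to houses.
Solution:

House | Color | Food | Music | Vehicle
--------------------------------------
  1   | green | curry | blues | wagon
  2   | red | pasta | classical | truck
  3   | blue | sushi | rock | van
  4   | yellow | pizza | pop | sedan
  5   | purple | tacos | jazz | coupe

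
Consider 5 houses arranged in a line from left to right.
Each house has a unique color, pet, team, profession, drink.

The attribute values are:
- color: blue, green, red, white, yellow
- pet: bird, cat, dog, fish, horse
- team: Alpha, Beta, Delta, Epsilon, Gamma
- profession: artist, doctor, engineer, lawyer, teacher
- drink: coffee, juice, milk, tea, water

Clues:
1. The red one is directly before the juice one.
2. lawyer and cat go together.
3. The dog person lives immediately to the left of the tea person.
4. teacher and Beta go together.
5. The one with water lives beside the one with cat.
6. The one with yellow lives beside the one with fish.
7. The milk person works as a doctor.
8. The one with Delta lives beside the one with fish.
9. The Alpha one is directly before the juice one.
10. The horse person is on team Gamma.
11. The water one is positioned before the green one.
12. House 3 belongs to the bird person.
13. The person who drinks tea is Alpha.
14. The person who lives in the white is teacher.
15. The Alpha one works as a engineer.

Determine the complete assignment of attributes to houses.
Solution:

House | Color | Pet | Team | Profession | Drink
-----------------------------------------------
  1   | yellow | dog | Delta | doctor | milk
  2   | red | fish | Alpha | engineer | tea
  3   | white | bird | Beta | teacher | juice
  4   | blue | horse | Gamma | artist | water
  5   | green | cat | Epsilon | lawyer | coffee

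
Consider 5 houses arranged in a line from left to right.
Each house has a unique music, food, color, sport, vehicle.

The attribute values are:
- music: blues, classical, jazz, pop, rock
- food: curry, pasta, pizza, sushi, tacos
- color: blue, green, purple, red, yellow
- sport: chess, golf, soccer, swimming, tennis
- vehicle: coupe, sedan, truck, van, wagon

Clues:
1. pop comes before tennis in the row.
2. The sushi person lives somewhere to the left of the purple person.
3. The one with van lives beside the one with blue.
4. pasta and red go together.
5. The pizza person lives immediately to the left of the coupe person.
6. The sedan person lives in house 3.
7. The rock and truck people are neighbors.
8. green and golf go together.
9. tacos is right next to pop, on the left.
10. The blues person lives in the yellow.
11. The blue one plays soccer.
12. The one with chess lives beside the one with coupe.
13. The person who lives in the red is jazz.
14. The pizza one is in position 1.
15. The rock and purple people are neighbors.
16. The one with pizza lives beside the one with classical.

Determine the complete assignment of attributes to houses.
Solution:

House | Music | Food | Color | Sport | Vehicle
----------------------------------------------
  1   | blues | pizza | yellow | chess | van
  2   | classical | sushi | blue | soccer | coupe
  3   | rock | tacos | green | golf | sedan
  4   | pop | curry | purple | swimming | truck
  5   | jazz | pasta | red | tennis | wagon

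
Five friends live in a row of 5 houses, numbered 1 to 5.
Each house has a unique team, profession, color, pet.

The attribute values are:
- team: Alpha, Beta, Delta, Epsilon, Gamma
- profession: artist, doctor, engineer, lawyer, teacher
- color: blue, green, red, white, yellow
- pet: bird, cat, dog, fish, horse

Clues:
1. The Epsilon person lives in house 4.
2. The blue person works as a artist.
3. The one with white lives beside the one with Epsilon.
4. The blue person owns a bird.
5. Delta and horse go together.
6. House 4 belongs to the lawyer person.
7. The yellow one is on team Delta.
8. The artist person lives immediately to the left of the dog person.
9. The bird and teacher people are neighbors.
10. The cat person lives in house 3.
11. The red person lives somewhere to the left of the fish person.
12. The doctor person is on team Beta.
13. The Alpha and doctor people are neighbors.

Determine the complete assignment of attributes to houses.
Solution:

House | Team | Profession | Color | Pet
---------------------------------------
  1   | Gamma | artist | blue | bird
  2   | Alpha | teacher | red | dog
  3   | Beta | doctor | white | cat
  4   | Epsilon | lawyer | green | fish
  5   | Delta | engineer | yellow | horse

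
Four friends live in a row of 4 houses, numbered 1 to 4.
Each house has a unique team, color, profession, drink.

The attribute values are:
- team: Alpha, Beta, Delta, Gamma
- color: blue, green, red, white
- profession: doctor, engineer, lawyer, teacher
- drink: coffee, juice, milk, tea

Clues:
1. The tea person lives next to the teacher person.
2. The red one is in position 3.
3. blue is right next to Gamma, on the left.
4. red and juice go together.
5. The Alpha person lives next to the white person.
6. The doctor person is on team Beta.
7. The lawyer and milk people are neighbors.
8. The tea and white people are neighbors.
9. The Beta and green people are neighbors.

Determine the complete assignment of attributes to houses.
Solution:

House | Team | Color | Profession | Drink
-----------------------------------------
  1   | Alpha | blue | lawyer | tea
  2   | Gamma | white | teacher | milk
  3   | Beta | red | doctor | juice
  4   | Delta | green | engineer | coffee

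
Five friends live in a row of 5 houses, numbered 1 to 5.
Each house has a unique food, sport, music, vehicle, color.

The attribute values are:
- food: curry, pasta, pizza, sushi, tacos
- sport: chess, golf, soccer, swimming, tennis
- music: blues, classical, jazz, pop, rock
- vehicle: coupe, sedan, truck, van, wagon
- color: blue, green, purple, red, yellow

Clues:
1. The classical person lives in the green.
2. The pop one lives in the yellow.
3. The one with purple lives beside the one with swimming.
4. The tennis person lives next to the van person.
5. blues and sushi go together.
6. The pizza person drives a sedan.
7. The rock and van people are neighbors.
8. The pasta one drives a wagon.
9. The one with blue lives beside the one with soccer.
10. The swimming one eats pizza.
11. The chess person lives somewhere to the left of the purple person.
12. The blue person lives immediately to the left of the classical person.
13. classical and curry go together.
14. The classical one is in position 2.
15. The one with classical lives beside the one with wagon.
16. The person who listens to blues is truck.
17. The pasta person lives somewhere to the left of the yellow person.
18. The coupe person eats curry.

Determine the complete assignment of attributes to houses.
Solution:

House | Food | Sport | Music | Vehicle | Color
----------------------------------------------
  1   | sushi | chess | blues | truck | blue
  2   | curry | soccer | classical | coupe | green
  3   | pasta | tennis | rock | wagon | red
  4   | tacos | golf | jazz | van | purple
  5   | pizza | swimming | pop | sedan | yellow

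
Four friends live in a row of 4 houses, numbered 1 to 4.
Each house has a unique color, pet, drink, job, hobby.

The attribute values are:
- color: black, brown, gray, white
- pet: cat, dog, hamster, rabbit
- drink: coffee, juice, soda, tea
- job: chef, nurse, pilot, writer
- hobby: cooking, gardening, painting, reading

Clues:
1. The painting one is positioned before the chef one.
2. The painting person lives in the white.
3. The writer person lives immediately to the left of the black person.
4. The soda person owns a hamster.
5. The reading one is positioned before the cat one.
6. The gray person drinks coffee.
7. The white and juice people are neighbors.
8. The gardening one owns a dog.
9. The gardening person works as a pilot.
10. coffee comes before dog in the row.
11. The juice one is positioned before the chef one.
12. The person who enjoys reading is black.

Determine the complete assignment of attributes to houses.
Solution:

House | Color | Pet | Drink | Job | Hobby
-----------------------------------------
  1   | white | hamster | soda | writer | painting
  2   | black | rabbit | juice | nurse | reading
  3   | gray | cat | coffee | chef | cooking
  4   | brown | dog | tea | pilot | gardening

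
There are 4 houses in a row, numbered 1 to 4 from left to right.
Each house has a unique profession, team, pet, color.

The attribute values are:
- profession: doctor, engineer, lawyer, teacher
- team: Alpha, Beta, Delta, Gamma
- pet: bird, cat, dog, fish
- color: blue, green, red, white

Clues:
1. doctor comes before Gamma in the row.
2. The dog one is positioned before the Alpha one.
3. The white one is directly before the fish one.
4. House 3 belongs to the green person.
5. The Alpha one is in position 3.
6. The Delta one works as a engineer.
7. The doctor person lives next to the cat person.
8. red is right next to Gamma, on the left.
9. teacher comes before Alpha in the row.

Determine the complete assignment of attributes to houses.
Solution:

House | Profession | Team | Pet | Color
---------------------------------------
  1   | doctor | Beta | dog | red
  2   | teacher | Gamma | cat | white
  3   | lawyer | Alpha | fish | green
  4   | engineer | Delta | bird | blue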